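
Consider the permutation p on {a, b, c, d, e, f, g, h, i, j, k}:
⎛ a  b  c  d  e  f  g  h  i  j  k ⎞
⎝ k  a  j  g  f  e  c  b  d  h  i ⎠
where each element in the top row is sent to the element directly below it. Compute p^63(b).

b

Tracing b → a → … returns to b after 9 steps, so b lies in a 9-cycle (a, k, i, d, g, c, j, h, b).
On a 9-cycle, p^9 is the identity, so p^63 = p^0 there (63 ≡ 0 mod 9).
So p^63(b) = b.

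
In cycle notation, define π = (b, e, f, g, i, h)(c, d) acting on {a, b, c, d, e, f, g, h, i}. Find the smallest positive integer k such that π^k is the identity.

The disjoint cycles have lengths 6, 2, 1.
The order of π is the least common multiple of its cycle lengths: lcm(6, 2) = 6.

6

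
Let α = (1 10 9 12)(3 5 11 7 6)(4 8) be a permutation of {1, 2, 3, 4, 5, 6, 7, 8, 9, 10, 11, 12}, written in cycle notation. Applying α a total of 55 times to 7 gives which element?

7 lies in the 5-cycle (3 5 11 7 6).
Since the cycle has length 5, α^55 acts on it the same as α^0 (55 mod 5 = 0).
So α^55(7) = 7.

7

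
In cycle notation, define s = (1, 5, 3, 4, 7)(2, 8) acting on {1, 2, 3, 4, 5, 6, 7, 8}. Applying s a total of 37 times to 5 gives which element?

5 lies in the 5-cycle (1, 5, 3, 4, 7).
On a 5-cycle, s^5 is the identity, so s^37 = s^2 there (37 ≡ 2 mod 5).
Advancing 2 steps from 5: 5 → 3 → 4.

4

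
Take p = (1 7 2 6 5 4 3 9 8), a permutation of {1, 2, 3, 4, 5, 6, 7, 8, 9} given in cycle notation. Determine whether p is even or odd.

The cycle lengths are 9.
A cycle of length ℓ contributes ℓ−1 transpositions, so p is a product of 8 transpositions — even.

even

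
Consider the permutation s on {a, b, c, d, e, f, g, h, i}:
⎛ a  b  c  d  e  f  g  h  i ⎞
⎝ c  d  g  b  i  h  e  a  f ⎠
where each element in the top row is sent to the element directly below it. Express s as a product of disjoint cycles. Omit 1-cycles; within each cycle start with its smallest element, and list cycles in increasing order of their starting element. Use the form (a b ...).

From a: a → c → g → e → i → f → h → a, closing the cycle (a c g e i f h).
Continuing from each remaining unvisited element yields (a c g e i f h)(b d).

(a c g e i f h)(b d)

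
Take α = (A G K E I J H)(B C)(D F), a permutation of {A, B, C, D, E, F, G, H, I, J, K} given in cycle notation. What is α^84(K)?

K lies in the 7-cycle (A G K E I J H).
On a 7-cycle, α^7 is the identity, so α^84 = α^0 there (84 ≡ 0 mod 7).
So α^84(K) = K.

K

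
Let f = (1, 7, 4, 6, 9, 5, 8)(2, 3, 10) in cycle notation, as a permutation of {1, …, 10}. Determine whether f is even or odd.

The cycle lengths are 7, 3.
A cycle of length ℓ contributes ℓ−1 transpositions, so f is a product of 6 + 2 = 8 transpositions — even.

even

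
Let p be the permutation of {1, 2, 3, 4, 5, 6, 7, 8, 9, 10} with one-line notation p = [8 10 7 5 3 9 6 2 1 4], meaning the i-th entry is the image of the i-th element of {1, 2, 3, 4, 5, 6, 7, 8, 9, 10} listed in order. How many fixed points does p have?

0

No element satisfies p(x) = x, so there are 0 fixed points.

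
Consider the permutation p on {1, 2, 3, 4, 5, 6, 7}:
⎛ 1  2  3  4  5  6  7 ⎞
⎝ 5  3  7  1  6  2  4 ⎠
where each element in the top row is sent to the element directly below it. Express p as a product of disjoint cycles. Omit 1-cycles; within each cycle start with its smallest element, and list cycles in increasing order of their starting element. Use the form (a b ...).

(1 5 6 2 3 7 4)

Start at 1 and follow images: 1 → 5 → 6 → 2 → 3 → 7 → 4 → 1, giving the cycle (1 5 6 2 3 7 4).
Repeating from the next unused element and collecting all non-trivial cycles gives (1 5 6 2 3 7 4).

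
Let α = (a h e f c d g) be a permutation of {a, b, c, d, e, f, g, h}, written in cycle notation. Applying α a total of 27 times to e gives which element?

h

e lies in the 7-cycle (a h e f c d g).
Powers repeat with period 7 on this cycle, and 27 mod 7 = 6, so α^27(e) = α^6(e).
Advancing 6 steps from e: e → f → c → d → g → a → h.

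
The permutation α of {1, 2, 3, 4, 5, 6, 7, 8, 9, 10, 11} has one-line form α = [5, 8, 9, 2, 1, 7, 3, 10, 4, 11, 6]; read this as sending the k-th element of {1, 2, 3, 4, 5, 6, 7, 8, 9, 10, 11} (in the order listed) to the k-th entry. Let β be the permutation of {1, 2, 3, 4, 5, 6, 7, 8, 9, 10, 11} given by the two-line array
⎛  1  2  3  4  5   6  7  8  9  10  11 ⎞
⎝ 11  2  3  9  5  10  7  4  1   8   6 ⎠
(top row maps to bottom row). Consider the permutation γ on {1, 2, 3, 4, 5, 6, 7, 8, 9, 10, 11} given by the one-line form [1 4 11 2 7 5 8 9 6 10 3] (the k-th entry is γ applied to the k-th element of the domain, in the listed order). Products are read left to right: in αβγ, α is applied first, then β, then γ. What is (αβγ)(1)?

7

(αβγ)(1) = γ(β(α(1))). α(1) = 5, then β(5) = 5, then γ(5) = 7, so the result is 7.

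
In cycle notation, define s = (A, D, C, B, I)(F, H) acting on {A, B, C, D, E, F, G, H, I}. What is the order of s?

The disjoint cycles have lengths 5, 2, 1, 1.
The order is lcm(5, 2) = 10.

10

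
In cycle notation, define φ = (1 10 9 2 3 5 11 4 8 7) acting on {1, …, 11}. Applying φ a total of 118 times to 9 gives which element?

1

9 lies in the 10-cycle (1 10 9 2 3 5 11 4 8 7).
Since the cycle has length 10, φ^118 acts on it the same as φ^8 (118 mod 10 = 8).
Stepping 8 places around the cycle: 9 → 2 → 3 → 5 → 11 → 4 → 8 → 7 → 1.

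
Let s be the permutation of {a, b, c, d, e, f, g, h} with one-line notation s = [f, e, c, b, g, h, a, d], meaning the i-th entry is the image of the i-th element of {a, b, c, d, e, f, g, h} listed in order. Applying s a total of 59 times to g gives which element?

h

Tracing g → a → … returns to g after 7 steps, so g lies in a 7-cycle (a f h d b e g).
Powers repeat with period 7 on this cycle, and 59 mod 7 = 3, so s^59(g) = s^3(g).
Stepping 3 places around the cycle: g → a → f → h.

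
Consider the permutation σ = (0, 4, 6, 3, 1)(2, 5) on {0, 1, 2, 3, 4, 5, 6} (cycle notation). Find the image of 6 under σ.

3

Within (0, 4, 6, 3, 1), 6 ↦ 3.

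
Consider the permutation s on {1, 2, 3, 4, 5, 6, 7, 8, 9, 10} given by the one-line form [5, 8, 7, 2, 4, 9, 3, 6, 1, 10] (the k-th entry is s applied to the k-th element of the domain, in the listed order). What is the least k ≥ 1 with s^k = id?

Decomposing into disjoint cycles gives cycle lengths 7, 2, 1.
The order is lcm(7, 2) = 14.

14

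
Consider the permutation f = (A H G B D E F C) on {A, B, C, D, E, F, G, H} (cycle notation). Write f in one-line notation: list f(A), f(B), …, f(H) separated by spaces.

H D A E F C B G

Image by image: A→H, B→D, C→A, D→E, E→F, F→C, G→B, H→G.
So the one-line form is H D A E F C B G.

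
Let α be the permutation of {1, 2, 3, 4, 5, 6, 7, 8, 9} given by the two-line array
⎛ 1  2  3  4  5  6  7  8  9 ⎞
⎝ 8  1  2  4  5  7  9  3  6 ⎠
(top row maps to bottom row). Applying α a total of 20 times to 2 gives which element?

Tracing 2 → 1 → … returns to 2 after 4 steps, so 2 lies in a 4-cycle (1, 8, 3, 2).
On a 4-cycle, α^4 is the identity, so α^20 = α^0 there (20 ≡ 0 mod 4).
So α^20(2) = 2.

2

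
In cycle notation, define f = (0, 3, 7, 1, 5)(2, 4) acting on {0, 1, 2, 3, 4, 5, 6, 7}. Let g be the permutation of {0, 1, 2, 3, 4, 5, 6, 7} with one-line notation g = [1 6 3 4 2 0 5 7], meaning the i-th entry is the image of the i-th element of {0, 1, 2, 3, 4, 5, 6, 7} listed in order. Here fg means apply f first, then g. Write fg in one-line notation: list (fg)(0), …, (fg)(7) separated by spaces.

(fg)(x) = g(f(x)). Computing each image: g(f(0)) = g(3) = 4, g(f(1)) = g(5) = 0, g(f(2)) = g(4) = 2, g(f(3)) = g(7) = 7, g(f(4)) = g(2) = 3, g(f(5)) = g(0) = 1, g(f(6)) = g(6) = 5, g(f(7)) = g(1) = 6.
Hence fg = [4 0 2 7 3 1 5 6].

4 0 2 7 3 1 5 6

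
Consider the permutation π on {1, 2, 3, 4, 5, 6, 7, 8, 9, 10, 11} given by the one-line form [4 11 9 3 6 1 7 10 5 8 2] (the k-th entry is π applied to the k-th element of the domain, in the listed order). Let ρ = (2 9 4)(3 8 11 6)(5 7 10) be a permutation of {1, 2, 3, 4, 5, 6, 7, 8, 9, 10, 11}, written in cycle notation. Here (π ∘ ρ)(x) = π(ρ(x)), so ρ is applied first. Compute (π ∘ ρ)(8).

ρ(8) = 11, then π(11) = 2; composing gives (π ∘ ρ)(8) = 2.

2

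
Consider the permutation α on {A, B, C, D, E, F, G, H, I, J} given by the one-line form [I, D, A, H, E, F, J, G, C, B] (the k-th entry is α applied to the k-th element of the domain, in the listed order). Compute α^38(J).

Tracing J → B → … returns to J after 5 steps, so J lies in a 5-cycle (B, D, H, G, J).
Powers repeat with period 5 on this cycle, and 38 mod 5 = 3, so α^38(J) = α^3(J).
Stepping 3 places around the cycle: J → B → D → H.

H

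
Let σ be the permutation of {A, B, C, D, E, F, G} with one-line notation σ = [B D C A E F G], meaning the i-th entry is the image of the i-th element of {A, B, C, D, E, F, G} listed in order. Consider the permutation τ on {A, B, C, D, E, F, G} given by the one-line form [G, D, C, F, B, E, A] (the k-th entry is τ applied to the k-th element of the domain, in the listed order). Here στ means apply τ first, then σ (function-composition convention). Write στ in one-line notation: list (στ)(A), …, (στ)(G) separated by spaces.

For each element, apply τ then σ: A → G → G; B → D → A; C → C → C; D → F → F; E → B → D; F → E → E; G → A → B.
Collecting the images, στ = [G A C F D E B].

G A C F D E B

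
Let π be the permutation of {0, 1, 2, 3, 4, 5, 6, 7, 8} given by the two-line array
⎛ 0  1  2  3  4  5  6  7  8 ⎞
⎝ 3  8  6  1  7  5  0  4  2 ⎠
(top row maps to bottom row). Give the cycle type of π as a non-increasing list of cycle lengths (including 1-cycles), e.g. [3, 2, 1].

[6, 2, 1]

The disjoint cycles are (0, 3, 1, 8, 2, 6)(4, 7)(5), with lengths 6, 2, 1 in non-increasing order.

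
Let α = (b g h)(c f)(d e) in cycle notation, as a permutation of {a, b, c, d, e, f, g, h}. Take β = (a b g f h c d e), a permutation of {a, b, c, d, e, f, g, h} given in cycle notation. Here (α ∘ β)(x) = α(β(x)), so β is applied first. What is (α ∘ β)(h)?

(α ∘ β)(h) = α(β(h)). β(h) = c, then α(c) = f. So (α ∘ β)(h) = f.

f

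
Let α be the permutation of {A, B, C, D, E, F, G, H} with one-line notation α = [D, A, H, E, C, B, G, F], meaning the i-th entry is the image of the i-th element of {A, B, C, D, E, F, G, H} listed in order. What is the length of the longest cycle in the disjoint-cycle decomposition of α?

Decomposing into disjoint cycles gives (A, D, E, C, H, F, B); the longest has length 7.

7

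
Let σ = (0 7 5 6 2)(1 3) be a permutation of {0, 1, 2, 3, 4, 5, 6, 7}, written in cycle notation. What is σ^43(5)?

5 lies in the 5-cycle (0 7 5 6 2).
Since the cycle has length 5, σ^43 acts on it the same as σ^3 (43 mod 5 = 3).
Advancing 3 steps from 5: 5 → 6 → 2 → 0.

0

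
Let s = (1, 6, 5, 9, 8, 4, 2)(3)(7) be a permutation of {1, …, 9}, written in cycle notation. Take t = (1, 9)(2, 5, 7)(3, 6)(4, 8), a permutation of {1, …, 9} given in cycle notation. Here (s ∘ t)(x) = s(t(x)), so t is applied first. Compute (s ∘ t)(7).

t(7) = 2, then s(2) = 1; composing gives (s ∘ t)(7) = 1.

1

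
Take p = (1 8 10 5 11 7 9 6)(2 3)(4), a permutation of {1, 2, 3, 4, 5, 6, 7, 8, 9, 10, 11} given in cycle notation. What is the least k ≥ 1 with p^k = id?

The disjoint cycles have lengths 8, 2, 1.
Since disjoint cycles commute, ord(p) = lcm(8, 2) = 8.

8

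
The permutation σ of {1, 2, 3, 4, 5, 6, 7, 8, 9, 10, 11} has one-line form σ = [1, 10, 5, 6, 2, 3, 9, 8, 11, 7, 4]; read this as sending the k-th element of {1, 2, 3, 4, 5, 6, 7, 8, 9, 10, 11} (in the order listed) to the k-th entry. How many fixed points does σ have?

2

The fixed points (elements with σ(x) = x) are {1, 8}, so there are 2.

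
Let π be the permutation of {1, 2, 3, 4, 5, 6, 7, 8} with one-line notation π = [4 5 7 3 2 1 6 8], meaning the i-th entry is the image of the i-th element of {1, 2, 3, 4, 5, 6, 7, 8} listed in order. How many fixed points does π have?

The fixed points (elements with π(x) = x) are {8}, so there is 1.

1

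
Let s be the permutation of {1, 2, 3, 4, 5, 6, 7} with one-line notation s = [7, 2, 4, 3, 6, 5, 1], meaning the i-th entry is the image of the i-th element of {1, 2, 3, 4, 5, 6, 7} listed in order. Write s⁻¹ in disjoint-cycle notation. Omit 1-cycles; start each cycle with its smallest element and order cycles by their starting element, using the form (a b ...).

The cycle decomposition of s is (1 7)(3 4)(5 6).
The inverse reverses every cycle; in canonical form, s⁻¹ = (1 7)(3 4)(5 6).

(1 7)(3 4)(5 6)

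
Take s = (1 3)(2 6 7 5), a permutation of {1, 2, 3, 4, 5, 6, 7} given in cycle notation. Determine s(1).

Within (1 3), 1 ↦ 3.

3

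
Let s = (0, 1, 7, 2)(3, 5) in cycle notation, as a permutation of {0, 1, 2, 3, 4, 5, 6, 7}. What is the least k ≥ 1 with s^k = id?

The cycle type of s is (4, 2, 1, 1).
The order is lcm(4, 2) = 4.

4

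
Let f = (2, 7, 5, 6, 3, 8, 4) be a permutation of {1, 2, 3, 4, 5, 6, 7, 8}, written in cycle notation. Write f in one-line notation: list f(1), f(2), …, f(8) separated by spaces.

1 7 8 2 6 3 5 4

Image by image: 1→1, 2→7, 3→8, 4→2, 5→6, 6→3, 7→5, 8→4.
So the one-line form is 1 7 8 2 6 3 5 4.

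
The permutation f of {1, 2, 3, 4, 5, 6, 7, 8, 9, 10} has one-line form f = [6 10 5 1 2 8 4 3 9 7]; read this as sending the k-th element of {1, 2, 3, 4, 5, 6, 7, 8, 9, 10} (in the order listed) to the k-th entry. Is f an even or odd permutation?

In disjoint-cycle form the cycle lengths are 9, 1.
A cycle is odd iff its length is even; f has 0 even-length cycles, so sgn(f) = (−1)^0 and f is even.

even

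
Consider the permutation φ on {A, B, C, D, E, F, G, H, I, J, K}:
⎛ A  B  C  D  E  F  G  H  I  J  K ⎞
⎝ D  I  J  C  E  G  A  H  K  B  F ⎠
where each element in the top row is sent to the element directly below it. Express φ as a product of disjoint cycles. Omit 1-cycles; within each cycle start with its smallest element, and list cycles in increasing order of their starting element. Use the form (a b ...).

Start at A and follow images: A → D → C → J → B → I → K → F → G → A, giving the cycle (A D C J B I K F G).
Continuing from each remaining unvisited element yields (A D C J B I K F G).

(A D C J B I K F G)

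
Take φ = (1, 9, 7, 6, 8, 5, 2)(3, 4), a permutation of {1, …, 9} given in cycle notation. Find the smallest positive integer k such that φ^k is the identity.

14

The cycle type of φ is (7, 2).
The order is lcm(7, 2) = 14.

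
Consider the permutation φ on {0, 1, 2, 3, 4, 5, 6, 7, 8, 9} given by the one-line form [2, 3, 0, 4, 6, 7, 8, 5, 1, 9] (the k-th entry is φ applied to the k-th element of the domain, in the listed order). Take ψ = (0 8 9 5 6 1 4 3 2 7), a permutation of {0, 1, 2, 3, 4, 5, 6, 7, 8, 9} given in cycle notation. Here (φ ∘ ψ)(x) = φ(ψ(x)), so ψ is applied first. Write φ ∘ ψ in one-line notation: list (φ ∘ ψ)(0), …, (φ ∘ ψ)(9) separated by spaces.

1 6 5 0 4 8 3 2 9 7

(φ ∘ ψ)(x) = φ(ψ(x)). Computing each image: φ(ψ(0)) = φ(8) = 1, φ(ψ(1)) = φ(4) = 6, φ(ψ(2)) = φ(7) = 5, φ(ψ(3)) = φ(2) = 0, φ(ψ(4)) = φ(3) = 4, φ(ψ(5)) = φ(6) = 8, φ(ψ(6)) = φ(1) = 3, φ(ψ(7)) = φ(0) = 2, φ(ψ(8)) = φ(9) = 9, φ(ψ(9)) = φ(5) = 7.
Hence φ ∘ ψ = [1 6 5 0 4 8 3 2 9 7].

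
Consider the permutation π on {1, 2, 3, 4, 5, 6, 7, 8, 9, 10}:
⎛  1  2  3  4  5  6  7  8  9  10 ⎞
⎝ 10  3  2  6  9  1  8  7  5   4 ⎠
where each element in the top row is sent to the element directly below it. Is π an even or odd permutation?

even

In disjoint-cycle form the cycle lengths are 4, 2, 2, 2.
A cycle of length ℓ contributes ℓ−1 transpositions, so π is a product of 3 + 1 + 1 + 1 = 6 transpositions — even.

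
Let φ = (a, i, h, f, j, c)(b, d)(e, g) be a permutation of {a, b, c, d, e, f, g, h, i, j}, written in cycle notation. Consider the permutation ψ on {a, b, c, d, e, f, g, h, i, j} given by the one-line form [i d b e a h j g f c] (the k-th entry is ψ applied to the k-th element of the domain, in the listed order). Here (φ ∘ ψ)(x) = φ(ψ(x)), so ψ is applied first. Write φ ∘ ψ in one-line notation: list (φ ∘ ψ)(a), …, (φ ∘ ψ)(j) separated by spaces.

(φ ∘ ψ)(x) = φ(ψ(x)). Computing each image: φ(ψ(a)) = φ(i) = h, φ(ψ(b)) = φ(d) = b, φ(ψ(c)) = φ(b) = d, φ(ψ(d)) = φ(e) = g, φ(ψ(e)) = φ(a) = i, φ(ψ(f)) = φ(h) = f, φ(ψ(g)) = φ(j) = c, φ(ψ(h)) = φ(g) = e, φ(ψ(i)) = φ(f) = j, φ(ψ(j)) = φ(c) = a.
Hence φ ∘ ψ = [h b d g i f c e j a].

h b d g i f c e j a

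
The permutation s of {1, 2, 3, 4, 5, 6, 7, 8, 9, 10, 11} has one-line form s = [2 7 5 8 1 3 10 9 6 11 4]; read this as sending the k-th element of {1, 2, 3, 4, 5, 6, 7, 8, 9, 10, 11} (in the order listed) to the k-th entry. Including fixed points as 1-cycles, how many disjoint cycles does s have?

The cycle decomposition is (1 2 7 10 11 4 8 9 6 3 5), which has 1 cycle (counting 1-cycles).

1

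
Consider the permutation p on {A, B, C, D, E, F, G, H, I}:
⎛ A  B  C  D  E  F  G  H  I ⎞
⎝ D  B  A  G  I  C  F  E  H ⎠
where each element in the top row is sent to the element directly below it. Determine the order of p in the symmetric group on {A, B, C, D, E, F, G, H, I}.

15

Decomposing into disjoint cycles gives cycle lengths 5, 3, 1.
Since disjoint cycles commute, ord(p) = lcm(5, 3) = 15.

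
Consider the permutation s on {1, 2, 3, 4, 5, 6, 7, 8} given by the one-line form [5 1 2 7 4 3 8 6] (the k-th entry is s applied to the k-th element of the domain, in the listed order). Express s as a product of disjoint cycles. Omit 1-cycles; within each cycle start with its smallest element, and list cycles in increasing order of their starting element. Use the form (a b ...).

Iterating s from 1 gives 1 → 5 → 4 → 7 → 8 → 6 → 3 → 2 → 1; that is the 8-cycle (1 5 4 7 8 6 3 2).
Continuing from each remaining unvisited element yields (1 5 4 7 8 6 3 2).

(1 5 4 7 8 6 3 2)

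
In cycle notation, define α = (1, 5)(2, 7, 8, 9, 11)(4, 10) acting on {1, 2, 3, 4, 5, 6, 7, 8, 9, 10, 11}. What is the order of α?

The disjoint cycles have lengths 5, 2, 2, 1, 1.
The order of α is the least common multiple of its cycle lengths: lcm(5, 2, 2) = 10.

10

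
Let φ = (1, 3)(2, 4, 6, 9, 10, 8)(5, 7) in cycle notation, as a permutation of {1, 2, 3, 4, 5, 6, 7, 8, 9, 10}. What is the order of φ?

6

The disjoint cycles have lengths 6, 2, 2.
The order of φ is the least common multiple of its cycle lengths: lcm(6, 2, 2) = 6.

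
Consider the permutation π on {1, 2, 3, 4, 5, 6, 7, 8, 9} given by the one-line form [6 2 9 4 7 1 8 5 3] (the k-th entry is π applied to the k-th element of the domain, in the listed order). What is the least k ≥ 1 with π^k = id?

Decomposing into disjoint cycles gives cycle lengths 3, 2, 2, 1, 1.
The order of π is the least common multiple of its cycle lengths: lcm(3, 2, 2) = 6.

6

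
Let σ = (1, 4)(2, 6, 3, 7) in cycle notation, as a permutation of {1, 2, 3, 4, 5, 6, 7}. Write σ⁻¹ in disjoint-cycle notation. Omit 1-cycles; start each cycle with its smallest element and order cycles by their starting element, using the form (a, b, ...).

The inverse reverses each cycle.
Reversing each cycle of σ and rotating so the smallest element leads gives (1, 4)(2, 7, 3, 6).

(1, 4)(2, 7, 3, 6)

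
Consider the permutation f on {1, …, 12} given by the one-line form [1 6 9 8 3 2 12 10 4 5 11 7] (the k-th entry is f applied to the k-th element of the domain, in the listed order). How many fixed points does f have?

The fixed points (elements with f(x) = x) are {1, 11}, so there are 2.

2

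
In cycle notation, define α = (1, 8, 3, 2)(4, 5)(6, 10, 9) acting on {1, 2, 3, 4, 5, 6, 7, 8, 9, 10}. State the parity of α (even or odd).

even

The cycle lengths are 4, 3, 2, 1.
A cycle of length ℓ contributes ℓ−1 transpositions, so α is a product of 3 + 2 + 1 = 6 transpositions — even.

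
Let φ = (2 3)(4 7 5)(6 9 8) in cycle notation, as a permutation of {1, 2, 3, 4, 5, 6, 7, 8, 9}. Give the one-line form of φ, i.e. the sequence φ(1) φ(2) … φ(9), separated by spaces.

Reading each image from the cycles: 1→1, 2→3, 3→2, 4→7, 5→4, 6→9, 7→5, 8→6, 9→8.
So the one-line form is 1 3 2 7 4 9 5 6 8.

1 3 2 7 4 9 5 6 8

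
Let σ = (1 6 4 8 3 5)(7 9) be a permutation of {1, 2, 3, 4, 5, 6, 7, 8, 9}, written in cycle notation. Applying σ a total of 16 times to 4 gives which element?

1

4 lies in the 6-cycle (1 6 4 8 3 5).
Since the cycle has length 6, σ^16 acts on it the same as σ^4 (16 mod 6 = 4).
Stepping 4 places around the cycle: 4 → 8 → 3 → 5 → 1.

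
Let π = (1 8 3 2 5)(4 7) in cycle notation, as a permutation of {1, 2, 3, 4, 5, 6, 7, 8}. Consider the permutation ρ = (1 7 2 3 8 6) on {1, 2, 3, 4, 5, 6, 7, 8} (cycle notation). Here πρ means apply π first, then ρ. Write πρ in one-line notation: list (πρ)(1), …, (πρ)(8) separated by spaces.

(πρ)(x) = ρ(π(x)). Computing each image: ρ(π(1)) = ρ(8) = 6, ρ(π(2)) = ρ(5) = 5, ρ(π(3)) = ρ(2) = 3, ρ(π(4)) = ρ(7) = 2, ρ(π(5)) = ρ(1) = 7, ρ(π(6)) = ρ(6) = 1, ρ(π(7)) = ρ(4) = 4, ρ(π(8)) = ρ(3) = 8.
Hence πρ = [6 5 3 2 7 1 4 8].

6 5 3 2 7 1 4 8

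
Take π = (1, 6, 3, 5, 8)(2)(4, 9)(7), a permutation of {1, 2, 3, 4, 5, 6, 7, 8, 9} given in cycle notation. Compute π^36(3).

3 lies in the 5-cycle (1, 6, 3, 5, 8).
On a 5-cycle, π^5 is the identity, so π^36 = π^1 there (36 ≡ 1 mod 5).
Stepping 1 place around the cycle: 3 → 5.

5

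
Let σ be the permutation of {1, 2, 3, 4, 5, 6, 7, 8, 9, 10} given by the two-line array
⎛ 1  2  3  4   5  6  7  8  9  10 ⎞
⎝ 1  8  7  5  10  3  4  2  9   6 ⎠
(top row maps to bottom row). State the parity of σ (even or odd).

In disjoint-cycle form the cycle lengths are 6, 2, 1, 1.
A cycle is odd iff its length is even; σ has 2 even-length cycles, so sgn(σ) = (−1)^2 and σ is even.

even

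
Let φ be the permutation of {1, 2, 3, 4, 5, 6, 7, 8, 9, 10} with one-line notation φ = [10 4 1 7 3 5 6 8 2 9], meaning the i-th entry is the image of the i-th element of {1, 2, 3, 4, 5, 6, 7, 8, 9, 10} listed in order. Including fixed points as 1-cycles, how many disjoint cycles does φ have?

2

The cycle decomposition is (1, 10, 9, 2, 4, 7, 6, 5, 3)(8), which has 2 cycles (counting 1-cycles).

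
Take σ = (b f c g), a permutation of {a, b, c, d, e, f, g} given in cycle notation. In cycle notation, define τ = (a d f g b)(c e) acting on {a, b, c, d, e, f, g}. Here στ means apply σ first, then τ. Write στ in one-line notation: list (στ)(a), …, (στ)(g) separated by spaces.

d g b f c e a

For each element, apply σ then τ: a → a → d; b → f → g; c → g → b; d → d → f; e → e → c; f → c → e; g → b → a.
Collecting the images, στ = [d g b f c e a].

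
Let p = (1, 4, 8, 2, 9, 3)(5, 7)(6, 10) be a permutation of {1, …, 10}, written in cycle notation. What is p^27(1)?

2

1 lies in the 6-cycle (1, 4, 8, 2, 9, 3).
Powers repeat with period 6 on this cycle, and 27 mod 6 = 3, so p^27(1) = p^3(1).
Stepping 3 places around the cycle: 1 → 4 → 8 → 2.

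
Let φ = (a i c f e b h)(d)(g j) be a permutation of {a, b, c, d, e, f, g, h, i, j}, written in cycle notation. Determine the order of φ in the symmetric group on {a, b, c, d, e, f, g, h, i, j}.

The disjoint cycles have lengths 7, 2, 1.
The order of φ is the least common multiple of its cycle lengths: lcm(7, 2) = 14.

14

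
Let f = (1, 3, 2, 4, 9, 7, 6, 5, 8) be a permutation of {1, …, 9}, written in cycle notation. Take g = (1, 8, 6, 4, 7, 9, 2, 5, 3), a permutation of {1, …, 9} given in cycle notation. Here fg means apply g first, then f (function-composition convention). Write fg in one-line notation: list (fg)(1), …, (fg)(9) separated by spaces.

(fg)(x) = f(g(x)). Computing each image: f(g(1)) = f(8) = 1, f(g(2)) = f(5) = 8, f(g(3)) = f(1) = 3, f(g(4)) = f(7) = 6, f(g(5)) = f(3) = 2, f(g(6)) = f(4) = 9, f(g(7)) = f(9) = 7, f(g(8)) = f(6) = 5, f(g(9)) = f(2) = 4.
Hence fg = [1 8 3 6 2 9 7 5 4].

1 8 3 6 2 9 7 5 4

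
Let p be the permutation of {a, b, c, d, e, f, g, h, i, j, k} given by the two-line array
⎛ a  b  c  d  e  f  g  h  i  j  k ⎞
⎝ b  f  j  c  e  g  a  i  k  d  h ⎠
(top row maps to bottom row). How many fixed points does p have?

1

The fixed points (elements with p(x) = x) are {e}, so there is 1.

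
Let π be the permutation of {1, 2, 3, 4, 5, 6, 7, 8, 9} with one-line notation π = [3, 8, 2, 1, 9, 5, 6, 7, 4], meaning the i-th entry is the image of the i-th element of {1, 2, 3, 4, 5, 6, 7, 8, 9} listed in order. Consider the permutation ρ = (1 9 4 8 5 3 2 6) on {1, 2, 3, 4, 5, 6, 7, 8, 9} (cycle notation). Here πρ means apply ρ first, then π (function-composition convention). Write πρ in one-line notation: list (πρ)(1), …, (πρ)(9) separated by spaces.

For each element, apply ρ then π: 1 → 9 → 4; 2 → 6 → 5; 3 → 2 → 8; 4 → 8 → 7; 5 → 3 → 2; 6 → 1 → 3; 7 → 7 → 6; 8 → 5 → 9; 9 → 4 → 1.
Collecting the images, πρ = [4 5 8 7 2 3 6 9 1].

4 5 8 7 2 3 6 9 1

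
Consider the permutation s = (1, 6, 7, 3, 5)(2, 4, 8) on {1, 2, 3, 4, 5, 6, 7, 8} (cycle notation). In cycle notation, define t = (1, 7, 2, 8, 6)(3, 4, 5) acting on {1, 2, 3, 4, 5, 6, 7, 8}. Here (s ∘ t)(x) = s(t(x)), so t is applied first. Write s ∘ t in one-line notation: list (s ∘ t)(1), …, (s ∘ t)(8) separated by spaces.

(s ∘ t)(x) = s(t(x)). Computing each image: s(t(1)) = s(7) = 3, s(t(2)) = s(8) = 2, s(t(3)) = s(4) = 8, s(t(4)) = s(5) = 1, s(t(5)) = s(3) = 5, s(t(6)) = s(1) = 6, s(t(7)) = s(2) = 4, s(t(8)) = s(6) = 7.
Hence s ∘ t = [3 2 8 1 5 6 4 7].

3 2 8 1 5 6 4 7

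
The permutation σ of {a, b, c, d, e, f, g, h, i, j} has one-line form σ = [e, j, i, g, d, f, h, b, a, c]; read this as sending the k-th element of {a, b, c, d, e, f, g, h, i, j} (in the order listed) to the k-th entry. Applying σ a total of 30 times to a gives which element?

g

Tracing a → e → … returns to a after 9 steps, so a lies in a 9-cycle (a e d g h b j c i).
On a 9-cycle, σ^9 is the identity, so σ^30 = σ^3 there (30 ≡ 3 mod 9).
Stepping 3 places around the cycle: a → e → d → g.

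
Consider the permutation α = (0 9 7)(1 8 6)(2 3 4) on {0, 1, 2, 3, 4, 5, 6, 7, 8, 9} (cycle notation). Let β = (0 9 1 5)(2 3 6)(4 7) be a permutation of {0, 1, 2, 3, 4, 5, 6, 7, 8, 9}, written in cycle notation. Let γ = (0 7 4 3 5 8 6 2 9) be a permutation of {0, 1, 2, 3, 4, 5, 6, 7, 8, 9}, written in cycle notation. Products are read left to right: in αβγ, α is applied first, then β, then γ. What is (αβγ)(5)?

7

Chase 5: α(5) = 5; β(5) = 0; γ(0) = 7. Hence (αβγ)(5) = 7.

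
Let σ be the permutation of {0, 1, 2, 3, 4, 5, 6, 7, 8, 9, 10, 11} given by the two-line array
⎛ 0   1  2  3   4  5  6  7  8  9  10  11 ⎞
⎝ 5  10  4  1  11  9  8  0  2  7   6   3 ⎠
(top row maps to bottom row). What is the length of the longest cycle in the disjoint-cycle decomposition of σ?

8

Decomposing into disjoint cycles gives (0, 5, 9, 7)(1, 10, 6, 8, 2, 4, 11, 3); the longest has length 8.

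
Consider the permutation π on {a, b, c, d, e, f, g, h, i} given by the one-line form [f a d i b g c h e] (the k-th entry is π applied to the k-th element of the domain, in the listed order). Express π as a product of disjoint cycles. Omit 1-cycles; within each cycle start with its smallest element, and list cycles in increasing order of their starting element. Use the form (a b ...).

(a f g c d i e b)

Iterating π from a gives a → f → g → c → d → i → e → b → a; that is the 8-cycle (a f g c d i e b).
Repeating from the next unused element and collecting all non-trivial cycles gives (a f g c d i e b).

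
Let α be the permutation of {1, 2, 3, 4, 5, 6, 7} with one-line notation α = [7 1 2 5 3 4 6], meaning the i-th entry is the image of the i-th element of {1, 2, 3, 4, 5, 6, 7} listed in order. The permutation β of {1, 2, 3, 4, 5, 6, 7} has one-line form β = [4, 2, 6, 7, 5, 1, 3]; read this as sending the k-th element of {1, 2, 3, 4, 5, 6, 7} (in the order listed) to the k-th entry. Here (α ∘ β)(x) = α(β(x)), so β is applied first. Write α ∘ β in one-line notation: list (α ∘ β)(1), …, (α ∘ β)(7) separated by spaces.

For each element, apply β then α: 1 → 4 → 5; 2 → 2 → 1; 3 → 6 → 4; 4 → 7 → 6; 5 → 5 → 3; 6 → 1 → 7; 7 → 3 → 2.
Collecting the images, α ∘ β = [5 1 4 6 3 7 2].

5 1 4 6 3 7 2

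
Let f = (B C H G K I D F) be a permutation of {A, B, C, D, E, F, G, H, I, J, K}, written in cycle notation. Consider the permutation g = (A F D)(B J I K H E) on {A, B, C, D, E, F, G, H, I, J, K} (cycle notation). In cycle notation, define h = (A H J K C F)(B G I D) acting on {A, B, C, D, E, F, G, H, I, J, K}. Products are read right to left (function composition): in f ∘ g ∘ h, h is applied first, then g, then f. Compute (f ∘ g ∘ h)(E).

C

Apply the permutations in order: h(E) = E, then g(E) = B, then f(B) = C. So (f ∘ g ∘ h)(E) = C.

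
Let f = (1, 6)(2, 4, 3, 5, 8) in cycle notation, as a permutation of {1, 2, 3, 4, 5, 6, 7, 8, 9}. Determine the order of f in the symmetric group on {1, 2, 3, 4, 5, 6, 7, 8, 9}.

The disjoint cycles have lengths 5, 2, 1, 1.
The order is lcm(5, 2) = 10.

10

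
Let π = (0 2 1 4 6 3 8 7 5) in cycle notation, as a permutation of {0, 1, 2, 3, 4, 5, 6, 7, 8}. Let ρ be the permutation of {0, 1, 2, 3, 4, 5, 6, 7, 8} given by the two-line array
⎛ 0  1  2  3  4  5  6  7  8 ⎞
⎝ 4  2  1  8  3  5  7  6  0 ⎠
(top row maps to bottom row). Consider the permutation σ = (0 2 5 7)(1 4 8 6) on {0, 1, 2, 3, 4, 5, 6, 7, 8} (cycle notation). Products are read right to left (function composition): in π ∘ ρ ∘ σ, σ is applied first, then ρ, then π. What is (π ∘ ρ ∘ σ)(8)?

5

(π ∘ ρ ∘ σ)(8) = π(ρ(σ(8))). σ(8) = 6, then ρ(6) = 7, then π(7) = 5, so the result is 5.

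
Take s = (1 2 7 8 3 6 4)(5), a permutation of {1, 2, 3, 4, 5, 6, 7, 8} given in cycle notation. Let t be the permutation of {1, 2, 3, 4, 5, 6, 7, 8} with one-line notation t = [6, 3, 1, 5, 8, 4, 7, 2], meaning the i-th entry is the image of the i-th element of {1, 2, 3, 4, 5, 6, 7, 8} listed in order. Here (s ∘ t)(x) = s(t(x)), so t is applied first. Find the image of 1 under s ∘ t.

4

First apply t: t(1) = 6, then s(6) = 4. Thus (s ∘ t)(1) = 4.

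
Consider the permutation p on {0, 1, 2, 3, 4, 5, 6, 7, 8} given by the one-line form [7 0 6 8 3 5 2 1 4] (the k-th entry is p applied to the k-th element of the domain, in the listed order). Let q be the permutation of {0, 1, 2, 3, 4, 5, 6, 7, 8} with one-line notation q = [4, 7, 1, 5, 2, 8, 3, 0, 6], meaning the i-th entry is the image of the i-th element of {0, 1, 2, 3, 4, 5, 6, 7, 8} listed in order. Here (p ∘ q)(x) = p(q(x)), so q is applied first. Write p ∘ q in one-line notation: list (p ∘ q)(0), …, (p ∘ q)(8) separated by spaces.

(p ∘ q)(x) = p(q(x)). Computing each image: p(q(0)) = p(4) = 3, p(q(1)) = p(7) = 1, p(q(2)) = p(1) = 0, p(q(3)) = p(5) = 5, p(q(4)) = p(2) = 6, p(q(5)) = p(8) = 4, p(q(6)) = p(3) = 8, p(q(7)) = p(0) = 7, p(q(8)) = p(6) = 2.
Hence p ∘ q = [3 1 0 5 6 4 8 7 2].

3 1 0 5 6 4 8 7 2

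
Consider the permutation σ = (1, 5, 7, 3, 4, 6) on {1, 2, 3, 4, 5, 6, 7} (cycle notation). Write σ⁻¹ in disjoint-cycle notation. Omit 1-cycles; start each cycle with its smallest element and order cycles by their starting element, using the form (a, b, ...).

(1, 6, 4, 3, 7, 5)

If σ sends a → b within a cycle, σ⁻¹ sends b → a; equivalently, reverse each cycle.
Reversing each cycle of σ and rotating so the smallest element leads gives (1, 6, 4, 3, 7, 5).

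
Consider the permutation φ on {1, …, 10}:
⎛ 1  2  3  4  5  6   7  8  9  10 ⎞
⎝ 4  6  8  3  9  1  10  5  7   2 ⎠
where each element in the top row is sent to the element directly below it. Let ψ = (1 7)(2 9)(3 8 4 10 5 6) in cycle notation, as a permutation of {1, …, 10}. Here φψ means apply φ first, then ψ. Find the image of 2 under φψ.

(φψ)(2) = ψ(φ(2)). φ(2) = 6, then ψ(6) = 3. So (φψ)(2) = 3.

3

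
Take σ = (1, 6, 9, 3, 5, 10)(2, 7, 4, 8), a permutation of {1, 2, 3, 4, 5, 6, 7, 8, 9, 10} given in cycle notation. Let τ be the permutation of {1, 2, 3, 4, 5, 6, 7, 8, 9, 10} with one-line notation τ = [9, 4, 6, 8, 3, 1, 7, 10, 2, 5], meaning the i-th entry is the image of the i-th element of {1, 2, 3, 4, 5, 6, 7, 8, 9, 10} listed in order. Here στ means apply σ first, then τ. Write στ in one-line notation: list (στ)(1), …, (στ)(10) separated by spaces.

1 7 3 10 5 2 8 4 6 9

Chase each element through σ then τ: 1 → 6 → 1; 2 → 7 → 7; 3 → 5 → 3; 4 → 8 → 10; 5 → 10 → 5; 6 → 9 → 2; 7 → 4 → 8; 8 → 2 → 4; 9 → 3 → 6; 10 → 1 → 9.
So στ in one-line form is 1 7 3 10 5 2 8 4 6 9.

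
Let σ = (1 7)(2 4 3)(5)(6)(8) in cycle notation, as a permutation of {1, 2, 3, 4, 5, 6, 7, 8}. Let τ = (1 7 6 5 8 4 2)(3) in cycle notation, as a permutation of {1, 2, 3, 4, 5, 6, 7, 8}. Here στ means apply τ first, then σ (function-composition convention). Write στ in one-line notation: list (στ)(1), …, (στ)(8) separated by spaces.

1 7 2 4 8 5 6 3

For each element, apply τ then σ: 1 → 7 → 1; 2 → 1 → 7; 3 → 3 → 2; 4 → 2 → 4; 5 → 8 → 8; 6 → 5 → 5; 7 → 6 → 6; 8 → 4 → 3.
Collecting the images, στ = [1 7 2 4 8 5 6 3].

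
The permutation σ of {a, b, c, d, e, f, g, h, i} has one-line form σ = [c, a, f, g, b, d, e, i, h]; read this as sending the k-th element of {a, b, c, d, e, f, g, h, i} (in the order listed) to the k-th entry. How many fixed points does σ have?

0

No element satisfies σ(x) = x, so there are 0 fixed points.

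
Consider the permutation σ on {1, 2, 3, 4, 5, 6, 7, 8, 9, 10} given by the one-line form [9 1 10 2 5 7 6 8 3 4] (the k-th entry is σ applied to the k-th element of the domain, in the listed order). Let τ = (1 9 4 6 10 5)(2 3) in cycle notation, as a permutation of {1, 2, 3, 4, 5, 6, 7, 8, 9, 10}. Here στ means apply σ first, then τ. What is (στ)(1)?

4

(στ)(1) = τ(σ(1)). σ(1) = 9, then τ(9) = 4. So (στ)(1) = 4.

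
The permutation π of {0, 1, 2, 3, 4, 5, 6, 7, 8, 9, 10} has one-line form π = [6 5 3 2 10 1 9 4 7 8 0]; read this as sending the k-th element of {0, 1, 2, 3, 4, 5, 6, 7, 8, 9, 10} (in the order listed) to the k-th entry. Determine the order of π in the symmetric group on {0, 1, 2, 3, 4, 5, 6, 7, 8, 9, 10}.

Writing π as disjoint cycles, the cycle lengths are 7, 2, 2.
The order of π is the least common multiple of its cycle lengths: lcm(7, 2, 2) = 14.

14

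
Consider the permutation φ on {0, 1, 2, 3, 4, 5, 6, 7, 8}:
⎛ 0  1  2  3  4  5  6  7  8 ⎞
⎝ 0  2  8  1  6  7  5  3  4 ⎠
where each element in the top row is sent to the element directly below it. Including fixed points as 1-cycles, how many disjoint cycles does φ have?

The cycle decomposition is (0)(1, 2, 8, 4, 6, 5, 7, 3), which has 2 cycles (counting 1-cycles).

2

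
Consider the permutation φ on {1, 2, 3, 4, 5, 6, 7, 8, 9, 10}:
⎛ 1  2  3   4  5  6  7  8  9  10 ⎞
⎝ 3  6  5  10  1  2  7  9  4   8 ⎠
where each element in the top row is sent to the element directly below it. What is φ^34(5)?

1

Tracing 5 → 1 → … returns to 5 after 3 steps, so 5 lies in a 3-cycle (1 3 5).
On a 3-cycle, φ^3 is the identity, so φ^34 = φ^1 there (34 ≡ 1 mod 3).
Stepping 1 place around the cycle: 5 → 1.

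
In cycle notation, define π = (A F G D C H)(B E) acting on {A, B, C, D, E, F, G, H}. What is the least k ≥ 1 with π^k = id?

6

The disjoint cycles have lengths 6, 2.
Since disjoint cycles commute, ord(π) = lcm(6, 2) = 6.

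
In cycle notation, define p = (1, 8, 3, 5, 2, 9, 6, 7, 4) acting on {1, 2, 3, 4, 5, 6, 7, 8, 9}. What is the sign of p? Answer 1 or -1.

The cycle lengths are 9.
A cycle of length ℓ contributes ℓ−1 transpositions, so p is a product of 8 transpositions — even.

1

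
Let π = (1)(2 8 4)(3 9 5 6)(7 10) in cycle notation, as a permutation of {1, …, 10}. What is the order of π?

12

The disjoint cycles have lengths 4, 3, 2, 1.
The order is lcm(4, 3, 2) = 12.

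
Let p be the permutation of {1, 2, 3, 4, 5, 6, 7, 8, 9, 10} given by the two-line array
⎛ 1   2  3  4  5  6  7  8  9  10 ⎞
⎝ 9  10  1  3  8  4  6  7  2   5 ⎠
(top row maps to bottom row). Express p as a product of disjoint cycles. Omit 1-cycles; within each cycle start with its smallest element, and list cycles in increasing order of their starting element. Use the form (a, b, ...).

Iterating p from 1 gives 1 → 9 → 2 → 10 → 5 → 8 → 7 → 6 → 4 → 3 → 1; that is the 10-cycle (1, 9, 2, 10, 5, 8, 7, 6, 4, 3).
Continuing from each remaining unvisited element yields (1, 9, 2, 10, 5, 8, 7, 6, 4, 3).

(1, 9, 2, 10, 5, 8, 7, 6, 4, 3)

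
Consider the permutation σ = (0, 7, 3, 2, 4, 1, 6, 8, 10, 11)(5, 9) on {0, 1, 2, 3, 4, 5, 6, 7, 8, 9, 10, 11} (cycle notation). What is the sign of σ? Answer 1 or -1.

The cycle lengths are 10, 2.
A cycle of length ℓ contributes ℓ−1 transpositions, so σ is a product of 9 + 1 = 10 transpositions — even.

1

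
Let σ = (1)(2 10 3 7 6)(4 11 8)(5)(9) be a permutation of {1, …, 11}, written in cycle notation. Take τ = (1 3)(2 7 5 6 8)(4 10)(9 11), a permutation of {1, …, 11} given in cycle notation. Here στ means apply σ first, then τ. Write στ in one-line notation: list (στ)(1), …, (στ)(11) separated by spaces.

Chase each element through σ then τ: 1 → 1 → 3; 2 → 10 → 4; 3 → 7 → 5; 4 → 11 → 9; 5 → 5 → 6; 6 → 2 → 7; 7 → 6 → 8; 8 → 4 → 10; 9 → 9 → 11; 10 → 3 → 1; 11 → 8 → 2.
Collecting the images, στ = [3 4 5 9 6 7 8 10 11 1 2].

3 4 5 9 6 7 8 10 11 1 2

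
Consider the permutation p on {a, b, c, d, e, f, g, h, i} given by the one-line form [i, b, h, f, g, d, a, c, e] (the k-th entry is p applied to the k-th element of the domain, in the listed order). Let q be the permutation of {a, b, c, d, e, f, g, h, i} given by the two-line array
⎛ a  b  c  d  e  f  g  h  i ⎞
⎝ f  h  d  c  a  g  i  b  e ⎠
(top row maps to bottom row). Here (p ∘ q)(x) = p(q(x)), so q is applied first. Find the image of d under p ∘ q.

h

q(d) = c, then p(c) = h; composing gives (p ∘ q)(d) = h.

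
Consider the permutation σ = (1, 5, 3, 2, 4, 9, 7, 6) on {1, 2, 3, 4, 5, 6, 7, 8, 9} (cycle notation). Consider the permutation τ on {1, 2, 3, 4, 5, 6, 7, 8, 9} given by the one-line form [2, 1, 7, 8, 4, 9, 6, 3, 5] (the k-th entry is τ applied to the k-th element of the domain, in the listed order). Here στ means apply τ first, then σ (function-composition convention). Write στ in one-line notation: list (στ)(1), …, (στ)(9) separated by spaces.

4 5 6 8 9 7 1 2 3

Chase each element through τ then σ: 1 → 2 → 4; 2 → 1 → 5; 3 → 7 → 6; 4 → 8 → 8; 5 → 4 → 9; 6 → 9 → 7; 7 → 6 → 1; 8 → 3 → 2; 9 → 5 → 3.
Collecting the images, στ = [4 5 6 8 9 7 1 2 3].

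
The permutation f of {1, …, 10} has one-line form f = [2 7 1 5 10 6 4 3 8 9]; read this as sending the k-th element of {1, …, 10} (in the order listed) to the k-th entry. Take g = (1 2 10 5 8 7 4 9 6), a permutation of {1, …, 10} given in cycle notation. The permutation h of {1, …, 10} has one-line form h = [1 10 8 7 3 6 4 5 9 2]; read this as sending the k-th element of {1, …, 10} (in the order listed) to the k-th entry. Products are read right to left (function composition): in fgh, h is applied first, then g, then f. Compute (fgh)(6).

Chase 6: h(6) = 6; g(6) = 1; f(1) = 2. Hence (fgh)(6) = 2.

2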